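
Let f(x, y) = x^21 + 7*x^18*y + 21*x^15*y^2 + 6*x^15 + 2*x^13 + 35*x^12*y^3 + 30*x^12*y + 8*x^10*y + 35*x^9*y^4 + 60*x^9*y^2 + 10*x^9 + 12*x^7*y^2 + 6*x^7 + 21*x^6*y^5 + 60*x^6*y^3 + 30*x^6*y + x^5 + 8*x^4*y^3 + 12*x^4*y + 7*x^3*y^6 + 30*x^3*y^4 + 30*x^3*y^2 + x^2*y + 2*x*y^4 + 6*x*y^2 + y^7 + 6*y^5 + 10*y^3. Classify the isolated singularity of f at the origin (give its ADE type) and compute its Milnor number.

Type D4, Milnor number mu = 4.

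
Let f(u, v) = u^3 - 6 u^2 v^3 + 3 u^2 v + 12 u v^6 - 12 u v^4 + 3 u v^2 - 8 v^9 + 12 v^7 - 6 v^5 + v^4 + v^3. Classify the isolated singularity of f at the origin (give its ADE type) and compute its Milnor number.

The Hessian of f at 0 is [[0, 0], [0, 0]] with rank 0, so corank 2. A Groebner basis of the Jacobian ideal J(f) in C{u,v} is {v^3, u^2 + 2*u*v + v^2}; counting standard monomials gives mu = 6. Corank 2; j^3 = (u + v)^3 is a perfect cube, so E-series; the 4-jet and mu = 6 give E_6.

Type E_{6}, Milnor number mu = 6.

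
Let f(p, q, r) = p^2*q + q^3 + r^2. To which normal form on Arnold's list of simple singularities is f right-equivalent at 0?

D_{4}

The Hessian of f at 0 is [[0, 0, 0], [0, 0, 0], [0, 0, 2]] with rank 1, so corank 2. A Groebner basis of the Jacobian ideal J(f) in C{p,q,r} is {q^3, p^2 + 3*q^2, p*q, r}; counting standard monomials gives mu = 4. Corank 2; j^3 = q*(p^2 + q^2) splits into three distinct lines over C (the quadratic factor has nonzero discriminant), so D_4.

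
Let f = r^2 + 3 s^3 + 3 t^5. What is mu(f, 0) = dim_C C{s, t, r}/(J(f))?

8

The Hessian of f at 0 is [[0, 0, 0], [0, 0, 0], [0, 0, 2]] with rank 1, so corank 2. A Groebner basis of the Jacobian ideal J(f) in C{s,t,r} is {t^4, s^2, r}; counting standard monomials gives mu = 8. Corank 2; j^3 = 3*s^3 is a perfect cube, so E-series; the 5-jet and mu = 8 give E_8.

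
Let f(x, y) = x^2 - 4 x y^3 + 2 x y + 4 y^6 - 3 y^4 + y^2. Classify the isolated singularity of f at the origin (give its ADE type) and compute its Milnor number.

Type A3, Milnor number mu = 3.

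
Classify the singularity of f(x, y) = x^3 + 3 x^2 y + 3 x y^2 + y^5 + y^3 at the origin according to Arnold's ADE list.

The Hessian of f at 0 is [[0, 0], [0, 0]] with rank 0, so corank 2. A Groebner basis of the Jacobian ideal J(f) in C{x,y} is {y^4, x^2 + 2*x*y + y^2}; counting standard monomials gives mu = 8. Corank 2; j^3 = (x + y)^3 is a perfect cube, so E-series; the 5-jet and mu = 8 give E_8.

E_{8}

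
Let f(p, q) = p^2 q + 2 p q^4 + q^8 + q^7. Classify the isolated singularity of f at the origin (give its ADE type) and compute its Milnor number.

Type D9, Milnor number mu = 9.

The Hessian of f at 0 is [[0, 0], [0, 0]] with rank 0, so corank 2. A Groebner basis of the Jacobian ideal J(f) in C{p,q} is {p^2*q^2, 8*p^2*q + p^2 + p*q^3, p*q + q^4, p^3}; counting standard monomials gives mu = 9. Corank 2; j^3 = p^2*q has shape L^2 M (L != M), so D-series; mu = 9 gives D_9.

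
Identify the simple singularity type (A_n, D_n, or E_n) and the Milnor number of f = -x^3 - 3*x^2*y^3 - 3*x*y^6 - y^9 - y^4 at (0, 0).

The Hessian of f at 0 has rank 0. Corank 2; j^3 = -x^3 is a perfect cube, so E-series; the 4-jet and mu = 6 give E_6.

Type E_{6}, Milnor number mu = 6.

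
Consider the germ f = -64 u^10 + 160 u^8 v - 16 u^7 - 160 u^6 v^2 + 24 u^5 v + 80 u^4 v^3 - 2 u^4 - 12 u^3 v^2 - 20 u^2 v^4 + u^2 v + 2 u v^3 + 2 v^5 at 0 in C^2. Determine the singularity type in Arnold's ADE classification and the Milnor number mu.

Type D_6, Milnor number mu = 6.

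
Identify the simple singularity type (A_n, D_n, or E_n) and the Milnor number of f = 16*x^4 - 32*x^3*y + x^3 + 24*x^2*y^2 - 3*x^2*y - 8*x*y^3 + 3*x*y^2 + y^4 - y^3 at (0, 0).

Type E_{6}, Milnor number mu = 6.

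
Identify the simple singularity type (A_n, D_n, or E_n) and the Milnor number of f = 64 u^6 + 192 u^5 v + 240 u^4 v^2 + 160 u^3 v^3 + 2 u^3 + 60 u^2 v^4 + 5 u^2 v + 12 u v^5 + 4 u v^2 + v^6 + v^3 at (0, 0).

Type D_7, Milnor number mu = 7.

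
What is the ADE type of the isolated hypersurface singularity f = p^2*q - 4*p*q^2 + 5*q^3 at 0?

The Hessian of f at 0 has rank 0. Corank 2; j^3 = q*(p^2 - 4*p*q + 5*q^2) splits into three distinct lines over C (the quadratic factor has nonzero discriminant), so D_4.

D_{4}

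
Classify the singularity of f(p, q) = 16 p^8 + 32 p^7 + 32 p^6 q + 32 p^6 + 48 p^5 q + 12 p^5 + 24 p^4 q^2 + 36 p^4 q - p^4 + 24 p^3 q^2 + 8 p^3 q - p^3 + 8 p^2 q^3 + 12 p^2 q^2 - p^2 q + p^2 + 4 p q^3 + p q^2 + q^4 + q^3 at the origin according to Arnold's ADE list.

A_2

The Hessian of f at 0 has rank 1. Corank 1: A-series; mu = 2 gives A_2.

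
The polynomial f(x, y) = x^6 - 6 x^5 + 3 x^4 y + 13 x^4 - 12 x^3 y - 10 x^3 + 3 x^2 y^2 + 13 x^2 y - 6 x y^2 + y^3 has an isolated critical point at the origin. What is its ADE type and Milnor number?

Type D4, Milnor number mu = 4.

The Hessian of f at 0 is [[0, 0], [0, 0]] with rank 0, so corank 2. A Groebner basis of the Jacobian ideal J(f) in C{x,y} is {y^3, x^2 - 3*y^2/11, x*y - 6*y^2/11}; counting standard monomials gives mu = 4. Corank 2; j^3 = -(2*x - y)*(5*x^2 - 4*x*y + y^2) splits into three distinct lines over C (the quadratic factor has nonzero discriminant), so D_4.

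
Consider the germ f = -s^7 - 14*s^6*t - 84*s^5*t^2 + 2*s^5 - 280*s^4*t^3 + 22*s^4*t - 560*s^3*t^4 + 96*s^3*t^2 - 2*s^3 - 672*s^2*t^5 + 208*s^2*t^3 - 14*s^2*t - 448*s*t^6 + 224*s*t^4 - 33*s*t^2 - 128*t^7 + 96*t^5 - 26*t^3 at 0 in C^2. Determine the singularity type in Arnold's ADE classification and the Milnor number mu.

Type D4, Milnor number mu = 4.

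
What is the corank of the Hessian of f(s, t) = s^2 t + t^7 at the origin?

2

Hessian at 0 has rank 0.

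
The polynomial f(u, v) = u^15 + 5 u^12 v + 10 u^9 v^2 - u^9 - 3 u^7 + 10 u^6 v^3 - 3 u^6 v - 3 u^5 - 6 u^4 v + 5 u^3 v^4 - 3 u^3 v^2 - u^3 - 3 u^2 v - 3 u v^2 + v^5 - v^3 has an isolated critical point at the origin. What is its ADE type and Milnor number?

Type E_8, Milnor number mu = 8.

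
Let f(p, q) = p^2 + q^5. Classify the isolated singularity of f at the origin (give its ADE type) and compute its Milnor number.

Type A_4, Milnor number mu = 4.

The Hessian of f at 0 is [[2, 0], [0, 0]] with rank 1, so corank 1. A Groebner basis of the Jacobian ideal J(f) in C{p,q} is {q^4, p}; counting standard monomials gives mu = 4. Corank 1: A-series; mu = 4 gives A_4.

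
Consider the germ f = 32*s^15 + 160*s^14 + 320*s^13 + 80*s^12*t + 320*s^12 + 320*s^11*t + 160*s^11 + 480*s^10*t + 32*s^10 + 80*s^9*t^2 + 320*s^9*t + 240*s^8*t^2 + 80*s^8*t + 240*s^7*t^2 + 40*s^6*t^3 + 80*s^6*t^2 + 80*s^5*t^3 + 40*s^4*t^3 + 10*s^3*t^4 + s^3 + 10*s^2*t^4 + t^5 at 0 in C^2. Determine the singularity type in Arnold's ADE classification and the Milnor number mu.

The Hessian of f at 0 is [[0, 0], [0, 0]] with rank 0, so corank 2. A Groebner basis of the Jacobian ideal J(f) in C{s,t} is {t^4, s^2}; counting standard monomials gives mu = 8. Corank 2; j^3 = s^3 is a perfect cube, so E-series; the 5-jet and mu = 8 give E_8.

Type E_8, Milnor number mu = 8.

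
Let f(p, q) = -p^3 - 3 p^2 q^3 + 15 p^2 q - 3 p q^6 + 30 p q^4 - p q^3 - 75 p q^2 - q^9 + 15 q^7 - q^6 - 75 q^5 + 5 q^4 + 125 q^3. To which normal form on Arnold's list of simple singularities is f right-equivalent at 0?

The Hessian of f at 0 is [[0, 0], [0, 0]] with rank 0, so corank 2. A Groebner basis of the Jacobian ideal J(f) in C{p,q} is {p^3 - 15*p^2*q - 750*p^2 + 7500*p*q - 18750*q^2, 15*p^2 + p*q^2 - 150*p*q + 375*q^2, 3*p^2 - 30*p*q + q^3 + 75*q^2}; counting standard monomials gives mu = 7. Corank 2; j^3 = -(p - 5*q)^3 is a perfect cube, so E-series; the 4-jet and mu = 7 give E_7.

E_7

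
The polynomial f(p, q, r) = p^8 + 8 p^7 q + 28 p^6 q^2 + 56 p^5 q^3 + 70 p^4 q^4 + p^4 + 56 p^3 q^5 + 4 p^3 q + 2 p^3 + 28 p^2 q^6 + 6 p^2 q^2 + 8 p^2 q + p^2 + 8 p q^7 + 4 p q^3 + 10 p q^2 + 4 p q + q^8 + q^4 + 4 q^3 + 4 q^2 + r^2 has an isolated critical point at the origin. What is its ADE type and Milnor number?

Type A7, Milnor number mu = 7.

The Hessian of f at 0 is [[2, 4, 0], [4, 8, 0], [0, 0, 2]] with rank 2, so corank 1. A Groebner basis of the Jacobian ideal J(f) in C{p,q,r} is {p*q^3 - 20*p*q^2 + 19*p*q - 4*p - 29*q^3 + 34*q^2 - 8*q, 14*p*q^2 - 14*p*q + 3*p + q^4 + 20*q^3 - 25*q^2 + 6*q, p^2 + 2*p*q + p + q^2 + 2*q, r}; counting standard monomials gives mu = 7. Corank 1: A-series; mu = 7 gives A_7.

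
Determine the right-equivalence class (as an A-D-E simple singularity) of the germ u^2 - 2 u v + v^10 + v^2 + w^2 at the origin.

The Hessian of f at 0 has rank 2. Corank 1: A-series; mu = 9 gives A_9.

A_9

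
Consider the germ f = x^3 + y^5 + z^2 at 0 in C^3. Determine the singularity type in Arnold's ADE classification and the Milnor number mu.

Type E8, Milnor number mu = 8.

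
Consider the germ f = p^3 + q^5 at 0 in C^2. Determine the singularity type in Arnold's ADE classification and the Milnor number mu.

Type E_8, Milnor number mu = 8.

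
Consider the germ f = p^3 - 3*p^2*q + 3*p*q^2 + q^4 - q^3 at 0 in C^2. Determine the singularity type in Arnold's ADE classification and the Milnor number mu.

Type E_{6}, Milnor number mu = 6.

The Hessian of f at 0 is [[0, 0], [0, 0]] with rank 0, so corank 2. A Groebner basis of the Jacobian ideal J(f) in C{p,q} is {q^3, p^2 - 2*p*q + q^2}; counting standard monomials gives mu = 6. Corank 2; j^3 = (p - q)^3 is a perfect cube, so E-series; the 4-jet and mu = 6 give E_6.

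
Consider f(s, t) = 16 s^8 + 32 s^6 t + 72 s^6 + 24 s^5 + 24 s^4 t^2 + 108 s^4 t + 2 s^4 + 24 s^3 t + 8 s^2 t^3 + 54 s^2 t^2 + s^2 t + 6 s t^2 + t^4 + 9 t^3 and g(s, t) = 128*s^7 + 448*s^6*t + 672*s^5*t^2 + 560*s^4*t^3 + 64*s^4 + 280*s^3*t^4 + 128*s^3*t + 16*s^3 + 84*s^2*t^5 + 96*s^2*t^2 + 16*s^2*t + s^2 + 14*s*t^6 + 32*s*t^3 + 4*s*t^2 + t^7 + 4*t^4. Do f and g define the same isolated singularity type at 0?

No.

The Hessian of f at 0 has rank 0. Corank 2; j^3 = t*(s + 3*t)^2 has shape L^2 M (L != M), so D-series; mu = 5 gives D_5. The Hessian of g at 0 has rank 1. Corank 1: A-series; mu = 6 gives A_6. f is D_5 but g is A_6, hence not right-equivalent.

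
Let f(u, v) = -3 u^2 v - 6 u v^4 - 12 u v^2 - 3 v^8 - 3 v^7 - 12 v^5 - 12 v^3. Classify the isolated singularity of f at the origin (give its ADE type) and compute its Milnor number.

The Hessian of f at 0 has rank 0. Corank 2; j^3 = -3*v*(u + 2*v)^2 has shape L^2 M (L != M), so D-series; mu = 9 gives D_9.

Type D9, Milnor number mu = 9.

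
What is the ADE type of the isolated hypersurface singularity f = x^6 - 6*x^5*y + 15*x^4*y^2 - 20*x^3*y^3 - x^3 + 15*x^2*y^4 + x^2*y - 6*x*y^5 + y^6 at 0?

D7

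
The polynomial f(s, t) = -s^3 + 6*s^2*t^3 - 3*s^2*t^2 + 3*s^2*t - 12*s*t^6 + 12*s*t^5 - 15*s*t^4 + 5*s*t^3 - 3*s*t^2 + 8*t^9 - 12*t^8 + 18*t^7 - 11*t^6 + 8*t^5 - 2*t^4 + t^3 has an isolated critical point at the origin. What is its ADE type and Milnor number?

Type E_7, Milnor number mu = 7.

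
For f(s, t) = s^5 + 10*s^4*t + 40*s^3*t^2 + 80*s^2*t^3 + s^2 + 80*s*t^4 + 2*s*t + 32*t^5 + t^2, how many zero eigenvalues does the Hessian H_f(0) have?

1

Hessian at 0 has rank 1.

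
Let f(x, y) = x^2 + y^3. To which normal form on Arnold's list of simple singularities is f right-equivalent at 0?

A_2

The Hessian of f at 0 has rank 1. Corank 1: A-series; mu = 2 gives A_2.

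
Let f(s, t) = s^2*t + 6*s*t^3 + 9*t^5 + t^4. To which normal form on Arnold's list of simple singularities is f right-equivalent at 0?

The Hessian of f at 0 is [[0, 0], [0, 0]] with rank 0, so corank 2. A Groebner basis of the Jacobian ideal J(f) in C{s,t} is {s*t^2, s*t/3 + t^3, s^2 - 4*s*t/3}; counting standard monomials gives mu = 5. Corank 2; j^3 = s^2*t has shape L^2 M (L != M), so D-series; mu = 5 gives D_5.

D_{5}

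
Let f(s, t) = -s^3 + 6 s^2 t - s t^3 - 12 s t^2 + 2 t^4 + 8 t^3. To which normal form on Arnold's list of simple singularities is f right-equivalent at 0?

E_{7}

The Hessian of f at 0 has rank 0. Corank 2; j^3 = -(s - 2*t)^3 is a perfect cube, so E-series; the 4-jet and mu = 7 give E_7.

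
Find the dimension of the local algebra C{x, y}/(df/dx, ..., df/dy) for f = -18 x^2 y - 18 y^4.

5

The Hessian of f at 0 is [[0, 0], [0, 0]] with rank 0, so corank 2. A Groebner basis of the Jacobian ideal J(f) in C{x,y} is {x^3, x^2/4 + y^3, x*y}; counting standard monomials gives mu = 5. Corank 2; j^3 = -18*x^2*y has shape L^2 M (L != M), so D-series; mu = 5 gives D_5.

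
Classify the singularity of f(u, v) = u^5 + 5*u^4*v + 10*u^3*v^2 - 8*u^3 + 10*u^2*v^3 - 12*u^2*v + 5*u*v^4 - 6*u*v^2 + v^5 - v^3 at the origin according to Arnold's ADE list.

E8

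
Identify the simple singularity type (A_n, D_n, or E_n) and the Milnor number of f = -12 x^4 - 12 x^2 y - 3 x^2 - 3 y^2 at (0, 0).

The Hessian of f at 0 is [[-6, 0], [0, -6]] with rank 2, so corank 0. A Groebner basis of the Jacobian ideal J(f) in C{x,y} is {x, y}; counting standard monomials gives mu = 1. Corank 0: nondegenerate Morse point, so A_1.

Type A1, Milnor number mu = 1.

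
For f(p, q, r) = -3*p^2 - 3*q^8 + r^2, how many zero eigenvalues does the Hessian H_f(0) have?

1

Hessian at 0 has rank 2.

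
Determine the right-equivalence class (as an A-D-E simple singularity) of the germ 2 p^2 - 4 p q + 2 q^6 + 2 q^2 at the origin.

The Hessian of f at 0 is [[4, -4], [-4, 4]] with rank 1, so corank 1. A Groebner basis of the Jacobian ideal J(f) in C{p,q} is {q^5, p - q}; counting standard monomials gives mu = 5. Corank 1: A-series; mu = 5 gives A_5.

A_{5}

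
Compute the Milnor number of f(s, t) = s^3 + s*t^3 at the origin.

7

The Hessian of f at 0 has rank 0. Corank 2; j^3 = s^3 is a perfect cube, so E-series; the 4-jet and mu = 7 give E_7.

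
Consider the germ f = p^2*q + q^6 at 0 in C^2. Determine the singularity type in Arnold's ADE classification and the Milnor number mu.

Type D7, Milnor number mu = 7.

The Hessian of f at 0 is [[0, 0], [0, 0]] with rank 0, so corank 2. A Groebner basis of the Jacobian ideal J(f) in C{p,q} is {p^2/6 + q^5, p^3, p*q}; counting standard monomials gives mu = 7. Corank 2; j^3 = p^2*q has shape L^2 M (L != M), so D-series; mu = 7 gives D_7.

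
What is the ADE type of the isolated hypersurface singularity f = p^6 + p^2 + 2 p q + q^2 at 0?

A5

The Hessian of f at 0 has rank 1. Corank 1: A-series; mu = 5 gives A_5.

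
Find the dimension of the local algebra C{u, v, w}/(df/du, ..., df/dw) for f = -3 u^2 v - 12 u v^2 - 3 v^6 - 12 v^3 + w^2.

7

The Hessian of f at 0 is [[0, 0, 0], [0, 0, 0], [0, 0, 2]] with rank 1, so corank 2. A Groebner basis of the Jacobian ideal J(f) in C{u,v,w} is {u^2/6 + v^5 - 2*v^2/3, u^3 + 8*v^3, u*v + 2*v^2, w}; counting standard monomials gives mu = 7. Corank 2; j^3 = -3*v*(u + 2*v)^2 has shape L^2 M (L != M), so D-series; mu = 7 gives D_7.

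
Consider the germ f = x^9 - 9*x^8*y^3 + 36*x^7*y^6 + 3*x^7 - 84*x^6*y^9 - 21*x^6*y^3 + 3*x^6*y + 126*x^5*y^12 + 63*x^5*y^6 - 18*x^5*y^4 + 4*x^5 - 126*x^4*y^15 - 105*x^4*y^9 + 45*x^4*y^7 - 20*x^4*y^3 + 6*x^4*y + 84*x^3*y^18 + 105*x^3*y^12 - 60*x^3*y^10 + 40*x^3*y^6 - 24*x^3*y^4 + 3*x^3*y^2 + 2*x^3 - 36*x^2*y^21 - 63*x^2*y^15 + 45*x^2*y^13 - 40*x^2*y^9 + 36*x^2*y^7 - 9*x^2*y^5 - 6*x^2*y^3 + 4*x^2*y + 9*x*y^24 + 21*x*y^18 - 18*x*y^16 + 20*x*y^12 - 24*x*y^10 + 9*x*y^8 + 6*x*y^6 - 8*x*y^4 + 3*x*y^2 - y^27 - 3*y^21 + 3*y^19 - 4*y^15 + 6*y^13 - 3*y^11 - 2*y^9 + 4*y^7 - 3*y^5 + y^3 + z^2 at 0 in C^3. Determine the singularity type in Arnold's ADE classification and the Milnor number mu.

Type D_{4}, Milnor number mu = 4.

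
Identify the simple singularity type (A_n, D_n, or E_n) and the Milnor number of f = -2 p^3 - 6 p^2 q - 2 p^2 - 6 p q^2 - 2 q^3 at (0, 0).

The Hessian of f at 0 has rank 1. Corank 1: A-series; mu = 2 gives A_2.

Type A_2, Milnor number mu = 2.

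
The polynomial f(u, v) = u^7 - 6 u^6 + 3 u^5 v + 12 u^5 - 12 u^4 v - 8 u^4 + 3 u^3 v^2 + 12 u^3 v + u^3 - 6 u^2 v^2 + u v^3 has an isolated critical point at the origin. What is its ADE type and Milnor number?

Type E_{7}, Milnor number mu = 7.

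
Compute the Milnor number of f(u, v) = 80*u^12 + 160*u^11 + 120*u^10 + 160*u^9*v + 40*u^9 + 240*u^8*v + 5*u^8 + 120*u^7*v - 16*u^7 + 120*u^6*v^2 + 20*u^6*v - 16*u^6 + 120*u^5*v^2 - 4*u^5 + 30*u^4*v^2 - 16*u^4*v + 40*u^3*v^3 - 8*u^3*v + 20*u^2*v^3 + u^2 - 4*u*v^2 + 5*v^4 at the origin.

3

The Hessian of f at 0 has rank 1. Corank 1: A-series; mu = 3 gives A_3.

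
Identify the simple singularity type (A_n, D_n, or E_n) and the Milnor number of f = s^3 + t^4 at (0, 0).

The Hessian of f at 0 has rank 0. Corank 2; j^3 = s^3 is a perfect cube, so E-series; the 4-jet and mu = 6 give E_6.

Type E_6, Milnor number mu = 6.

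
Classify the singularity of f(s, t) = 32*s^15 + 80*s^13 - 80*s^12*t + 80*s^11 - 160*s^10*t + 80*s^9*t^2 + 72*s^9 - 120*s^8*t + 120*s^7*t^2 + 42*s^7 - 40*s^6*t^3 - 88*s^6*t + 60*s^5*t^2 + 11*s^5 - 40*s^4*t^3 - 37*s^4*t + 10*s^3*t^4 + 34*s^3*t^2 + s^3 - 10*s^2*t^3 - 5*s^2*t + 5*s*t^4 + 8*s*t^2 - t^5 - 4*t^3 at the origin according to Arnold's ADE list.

The Hessian of f at 0 is [[0, 0], [0, 0]] with rank 0, so corank 2. A Groebner basis of the Jacobian ideal J(f) in C{s,t} is {s*t/27 + t^4 - 2*t^2/27, s*t^2 - 2*t^3, s^2 - 113*s*t/27 + 118*t^2/27}; counting standard monomials gives mu = 6. Corank 2; j^3 = (s - 2*t)^2*(s - t) has shape L^2 M (L != M), so D-series; mu = 6 gives D_6.

D6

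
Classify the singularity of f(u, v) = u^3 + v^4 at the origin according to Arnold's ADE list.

The Hessian of f at 0 has rank 0. Corank 2; j^3 = u^3 is a perfect cube, so E-series; the 4-jet and mu = 6 give E_6.

E_6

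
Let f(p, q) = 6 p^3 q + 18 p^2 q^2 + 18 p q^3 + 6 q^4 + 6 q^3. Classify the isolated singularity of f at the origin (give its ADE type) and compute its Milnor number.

The Hessian of f at 0 has rank 0. Corank 2; j^3 = 6*q^3 is a perfect cube, so E-series; the 4-jet and mu = 7 give E_7.

Type E7, Milnor number mu = 7.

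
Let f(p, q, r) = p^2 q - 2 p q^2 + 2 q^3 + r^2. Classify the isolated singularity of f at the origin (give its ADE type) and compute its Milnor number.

Type D_{4}, Milnor number mu = 4.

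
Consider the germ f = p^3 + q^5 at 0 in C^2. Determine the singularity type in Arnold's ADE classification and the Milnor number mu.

The Hessian of f at 0 has rank 0. Corank 2; j^3 = p^3 is a perfect cube, so E-series; the 5-jet and mu = 8 give E_8.

Type E_8, Milnor number mu = 8.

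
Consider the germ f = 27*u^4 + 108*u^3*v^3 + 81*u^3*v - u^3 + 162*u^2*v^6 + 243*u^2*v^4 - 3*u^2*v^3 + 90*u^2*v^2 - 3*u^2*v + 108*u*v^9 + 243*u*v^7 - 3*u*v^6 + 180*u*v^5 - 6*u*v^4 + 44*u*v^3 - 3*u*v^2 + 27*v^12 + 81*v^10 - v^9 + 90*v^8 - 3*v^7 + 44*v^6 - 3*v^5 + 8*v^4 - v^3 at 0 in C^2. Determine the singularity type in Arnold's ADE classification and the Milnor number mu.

Type E7, Milnor number mu = 7.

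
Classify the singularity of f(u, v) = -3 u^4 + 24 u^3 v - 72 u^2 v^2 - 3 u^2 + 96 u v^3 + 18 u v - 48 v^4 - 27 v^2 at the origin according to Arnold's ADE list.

A3

The Hessian of f at 0 has rank 1. Corank 1: A-series; mu = 3 gives A_3.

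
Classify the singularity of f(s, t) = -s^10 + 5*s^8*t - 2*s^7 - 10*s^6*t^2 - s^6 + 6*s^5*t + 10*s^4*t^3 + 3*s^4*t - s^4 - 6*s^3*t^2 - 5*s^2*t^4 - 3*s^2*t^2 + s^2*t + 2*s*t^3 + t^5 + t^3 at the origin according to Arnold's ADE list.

The Hessian of f at 0 has rank 0. Corank 2; j^3 = t*(s^2 + t^2) splits into three distinct lines over C (the quadratic factor has nonzero discriminant), so D_4.

D_4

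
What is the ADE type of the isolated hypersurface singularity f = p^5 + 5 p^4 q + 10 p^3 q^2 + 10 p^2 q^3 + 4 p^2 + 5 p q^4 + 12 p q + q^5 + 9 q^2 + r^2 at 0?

A_{4}

The Hessian of f at 0 has rank 2. Corank 1: A-series; mu = 4 gives A_4.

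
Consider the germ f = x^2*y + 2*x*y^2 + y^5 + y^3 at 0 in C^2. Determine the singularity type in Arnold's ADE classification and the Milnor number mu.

Type D_6, Milnor number mu = 6.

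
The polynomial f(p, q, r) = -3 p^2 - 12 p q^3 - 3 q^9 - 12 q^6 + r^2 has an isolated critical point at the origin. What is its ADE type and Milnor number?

Type A_{8}, Milnor number mu = 8.

The Hessian of f at 0 is [[-6, 0, 0], [0, 0, 0], [0, 0, 2]] with rank 2, so corank 1. A Groebner basis of the Jacobian ideal J(f) in C{p,q,r} is {p^2*q^2, p^3, p/2 + q^3, r}; counting standard monomials gives mu = 8. Corank 1: A-series; mu = 8 gives A_8.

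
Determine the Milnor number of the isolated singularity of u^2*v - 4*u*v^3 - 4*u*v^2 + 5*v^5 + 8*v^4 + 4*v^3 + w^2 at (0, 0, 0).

6

The Hessian of f at 0 has rank 1. Corank 2; j^3 = v*(u - 2*v)^2 has shape L^2 M (L != M), so D-series; mu = 6 gives D_6.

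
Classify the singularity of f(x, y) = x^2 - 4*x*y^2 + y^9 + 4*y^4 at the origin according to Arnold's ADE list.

The Hessian of f at 0 is [[2, 0], [0, 0]] with rank 1, so corank 1. A Groebner basis of the Jacobian ideal J(f) in C{x,y} is {x^4, -x/2 + y^2}; counting standard monomials gives mu = 8. Corank 1: A-series; mu = 8 gives A_8.

A_{8}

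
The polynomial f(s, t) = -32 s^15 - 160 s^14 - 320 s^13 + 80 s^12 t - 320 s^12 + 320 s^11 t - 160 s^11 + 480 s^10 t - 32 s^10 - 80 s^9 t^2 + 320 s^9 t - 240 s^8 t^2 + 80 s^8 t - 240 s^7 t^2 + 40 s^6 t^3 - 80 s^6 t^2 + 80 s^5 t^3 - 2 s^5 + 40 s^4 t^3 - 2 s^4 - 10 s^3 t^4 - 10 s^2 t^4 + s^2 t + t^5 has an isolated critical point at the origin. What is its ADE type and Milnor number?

The Hessian of f at 0 is [[0, 0], [0, 0]] with rank 0, so corank 2. A Groebner basis of the Jacobian ideal J(f) in C{s,t} is {s^2/5 + t^4, s^3, s*t}; counting standard monomials gives mu = 6. Corank 2; j^3 = s^2*t has shape L^2 M (L != M), so D-series; mu = 6 gives D_6.

Type D6, Milnor number mu = 6.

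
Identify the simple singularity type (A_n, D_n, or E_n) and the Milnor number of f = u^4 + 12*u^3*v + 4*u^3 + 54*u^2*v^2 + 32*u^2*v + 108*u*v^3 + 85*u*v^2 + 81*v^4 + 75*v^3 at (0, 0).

Type D_{5}, Milnor number mu = 5.

The Hessian of f at 0 is [[0, 0], [0, 0]] with rank 0, so corank 2. A Groebner basis of the Jacobian ideal J(f) in C{u,v} is {u*v^2 + 10*u*v + 25*v^2, -4*u*v + v^3 - 10*v^2, u^2 + 11*u*v/2 + 15*v^2/2}; counting standard monomials gives mu = 5. Corank 2; j^3 = (u + 3*v)*(2*u + 5*v)^2 has shape L^2 M (L != M), so D-series; mu = 5 gives D_5.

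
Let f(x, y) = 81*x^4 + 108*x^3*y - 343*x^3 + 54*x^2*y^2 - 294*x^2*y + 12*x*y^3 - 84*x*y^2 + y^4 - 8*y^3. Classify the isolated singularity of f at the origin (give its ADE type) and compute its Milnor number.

The Hessian of f at 0 has rank 0. Corank 2; j^3 = -(7*x + 2*y)^3 is a perfect cube, so E-series; the 4-jet and mu = 6 give E_6.

Type E_{6}, Milnor number mu = 6.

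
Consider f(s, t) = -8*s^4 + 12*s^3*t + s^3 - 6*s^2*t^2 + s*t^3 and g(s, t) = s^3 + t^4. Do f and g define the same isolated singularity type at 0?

No.

The Hessian of f at 0 is [[0, 0], [0, 0]] with rank 0, so corank 2. A Groebner basis of the Jacobian ideal J(f) in C{s,t} is {3*s^2/4 + t^4 + t^3/4, s^3, s^2*t - s^2/4 - t^3/12, -s^2 + s*t^2 - t^3/3}; counting standard monomials gives mu = 7. Corank 2; j^3 = s^3 is a perfect cube, so E-series; the 4-jet and mu = 7 give E_7. The Hessian of g at 0 is [[0, 0], [0, 0]] with rank 0, so corank 2. A Groebner basis of the Jacobian ideal J(g) in C{s,t} is {t^3, s^2}; counting standard monomials gives mu = 6. Corank 2; j^3 = s^3 is a perfect cube, so E-series; the 4-jet and mu = 6 give E_6. f is E_7 but g is E_6, hence not right-equivalent.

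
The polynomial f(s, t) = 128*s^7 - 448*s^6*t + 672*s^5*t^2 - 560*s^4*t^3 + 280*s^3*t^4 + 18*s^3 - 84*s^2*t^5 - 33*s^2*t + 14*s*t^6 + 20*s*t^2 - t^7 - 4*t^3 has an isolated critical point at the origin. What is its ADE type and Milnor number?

The Hessian of f at 0 has rank 0. Corank 2; j^3 = (2*s - t)*(3*s - 2*t)^2 has shape L^2 M (L != M), so D-series; mu = 8 gives D_8.

Type D_8, Milnor number mu = 8.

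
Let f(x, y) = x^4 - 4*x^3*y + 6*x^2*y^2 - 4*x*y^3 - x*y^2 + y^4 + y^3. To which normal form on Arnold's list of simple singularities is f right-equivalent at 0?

D_5

The Hessian of f at 0 has rank 0. Corank 2; j^3 = -y^2*(x - y) has shape L^2 M (L != M), so D-series; mu = 5 gives D_5.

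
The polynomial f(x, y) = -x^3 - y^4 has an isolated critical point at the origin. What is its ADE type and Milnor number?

Type E6, Milnor number mu = 6.

The Hessian of f at 0 is [[0, 0], [0, 0]] with rank 0, so corank 2. A Groebner basis of the Jacobian ideal J(f) in C{x,y} is {y^3, x^2}; counting standard monomials gives mu = 6. Corank 2; j^3 = -x^3 is a perfect cube, so E-series; the 4-jet and mu = 6 give E_6.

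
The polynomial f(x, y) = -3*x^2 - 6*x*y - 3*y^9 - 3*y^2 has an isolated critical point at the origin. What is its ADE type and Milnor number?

The Hessian of f at 0 has rank 1. Corank 1: A-series; mu = 8 gives A_8.

Type A_8, Milnor number mu = 8.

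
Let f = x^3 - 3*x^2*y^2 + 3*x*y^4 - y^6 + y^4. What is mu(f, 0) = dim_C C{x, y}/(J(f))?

6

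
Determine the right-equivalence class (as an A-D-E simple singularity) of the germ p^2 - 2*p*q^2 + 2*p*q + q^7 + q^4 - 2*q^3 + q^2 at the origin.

The Hessian of f at 0 has rank 1. Corank 1: A-series; mu = 6 gives A_6.

A_6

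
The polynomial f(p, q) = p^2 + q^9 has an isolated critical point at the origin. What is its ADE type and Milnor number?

The Hessian of f at 0 is [[2, 0], [0, 0]] with rank 1, so corank 1. A Groebner basis of the Jacobian ideal J(f) in C{p,q} is {q^8, p}; counting standard monomials gives mu = 8. Corank 1: A-series; mu = 8 gives A_8.

Type A8, Milnor number mu = 8.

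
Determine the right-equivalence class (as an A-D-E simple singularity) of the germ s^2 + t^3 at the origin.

A_2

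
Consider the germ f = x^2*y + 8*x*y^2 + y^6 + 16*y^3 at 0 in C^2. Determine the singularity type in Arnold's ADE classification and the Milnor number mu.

Type D_{7}, Milnor number mu = 7.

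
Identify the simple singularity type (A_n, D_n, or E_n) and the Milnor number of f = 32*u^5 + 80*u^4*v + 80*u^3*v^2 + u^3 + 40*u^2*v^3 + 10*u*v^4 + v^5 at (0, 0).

The Hessian of f at 0 is [[0, 0], [0, 0]] with rank 0, so corank 2. A Groebner basis of the Jacobian ideal J(f) in C{u,v} is {v^5, u*v^3 + v^4/8, u^2}; counting standard monomials gives mu = 8. Corank 2; j^3 = u^3 is a perfect cube, so E-series; the 5-jet and mu = 8 give E_8.

Type E8, Milnor number mu = 8.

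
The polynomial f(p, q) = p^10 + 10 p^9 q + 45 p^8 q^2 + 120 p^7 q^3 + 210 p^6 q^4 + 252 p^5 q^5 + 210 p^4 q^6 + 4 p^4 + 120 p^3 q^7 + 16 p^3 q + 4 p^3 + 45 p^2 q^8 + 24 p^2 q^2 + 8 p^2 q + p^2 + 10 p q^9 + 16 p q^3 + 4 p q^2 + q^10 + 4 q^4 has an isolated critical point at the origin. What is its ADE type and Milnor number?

The Hessian of f at 0 is [[2, 0], [0, 0]] with rank 1, so corank 1. A Groebner basis of the Jacobian ideal J(f) in C{p,q} is {p*q^4 - 10*p*q^3 - 39*p*q^2/4 - 5*p*q/2 - 3*p/16 - 7*q^4 - 7*q^3/2 - 3*q^2/8, 15*p*q^3 + 27*p*q^2/2 + 27*p*q/8 + p/4 + q^5 + 10*q^4 + 19*q^3/4 + q^2/2, p^2 + 2*p*q + p/2 + q^2}; counting standard monomials gives mu = 9. Corank 1: A-series; mu = 9 gives A_9.

Type A_9, Milnor number mu = 9.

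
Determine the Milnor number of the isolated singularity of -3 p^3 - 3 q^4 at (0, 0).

6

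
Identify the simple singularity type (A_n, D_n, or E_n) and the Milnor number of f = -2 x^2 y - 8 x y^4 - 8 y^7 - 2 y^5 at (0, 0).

Type D_{6}, Milnor number mu = 6.

The Hessian of f at 0 is [[0, 0], [0, 0]] with rank 0, so corank 2. A Groebner basis of the Jacobian ideal J(f) in C{x,y} is {x*y/2 + y^4, x*y^2, x^2 - 5*x*y/2}; counting standard monomials gives mu = 6. Corank 2; j^3 = -2*x^2*y has shape L^2 M (L != M), so D-series; mu = 6 gives D_6.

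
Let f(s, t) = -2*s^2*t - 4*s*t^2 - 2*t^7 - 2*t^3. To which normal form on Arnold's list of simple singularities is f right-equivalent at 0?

The Hessian of f at 0 has rank 0. Corank 2; j^3 = -2*t*(s + t)^2 has shape L^2 M (L != M), so D-series; mu = 8 gives D_8.

D8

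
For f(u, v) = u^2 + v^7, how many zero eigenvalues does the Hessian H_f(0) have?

1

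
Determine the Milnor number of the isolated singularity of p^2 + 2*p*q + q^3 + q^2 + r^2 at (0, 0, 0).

The Hessian of f at 0 is [[2, 2, 0], [2, 2, 0], [0, 0, 2]] with rank 2, so corank 1. A Groebner basis of the Jacobian ideal J(f) in C{p,q,r} is {q^2, p + q, r}; counting standard monomials gives mu = 2. Corank 1: A-series; mu = 2 gives A_2.

2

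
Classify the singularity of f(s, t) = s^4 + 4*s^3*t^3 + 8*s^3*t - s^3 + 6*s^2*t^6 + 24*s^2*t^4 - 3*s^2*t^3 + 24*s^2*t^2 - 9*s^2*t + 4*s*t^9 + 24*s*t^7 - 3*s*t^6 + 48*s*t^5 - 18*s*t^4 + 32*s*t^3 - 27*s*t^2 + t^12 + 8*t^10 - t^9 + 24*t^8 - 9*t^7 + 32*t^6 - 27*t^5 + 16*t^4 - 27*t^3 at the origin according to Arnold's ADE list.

The Hessian of f at 0 has rank 0. Corank 2; j^3 = -(s + 3*t)^3 is a perfect cube, so E-series; the 4-jet and mu = 6 give E_6.

E_6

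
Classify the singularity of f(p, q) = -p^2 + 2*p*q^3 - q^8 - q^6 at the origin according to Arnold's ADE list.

A_7

The Hessian of f at 0 has rank 1. Corank 1: A-series; mu = 7 gives A_7.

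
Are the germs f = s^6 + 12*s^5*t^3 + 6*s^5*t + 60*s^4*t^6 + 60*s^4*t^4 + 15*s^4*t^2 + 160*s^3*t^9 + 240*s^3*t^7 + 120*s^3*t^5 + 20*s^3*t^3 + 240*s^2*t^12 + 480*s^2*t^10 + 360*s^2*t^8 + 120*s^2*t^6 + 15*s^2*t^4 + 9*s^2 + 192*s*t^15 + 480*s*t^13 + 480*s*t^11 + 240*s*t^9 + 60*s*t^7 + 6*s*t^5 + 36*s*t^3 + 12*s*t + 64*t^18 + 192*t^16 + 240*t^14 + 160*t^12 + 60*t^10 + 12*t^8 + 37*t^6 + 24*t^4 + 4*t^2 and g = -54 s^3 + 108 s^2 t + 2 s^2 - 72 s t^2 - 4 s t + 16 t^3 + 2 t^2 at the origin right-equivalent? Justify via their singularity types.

No.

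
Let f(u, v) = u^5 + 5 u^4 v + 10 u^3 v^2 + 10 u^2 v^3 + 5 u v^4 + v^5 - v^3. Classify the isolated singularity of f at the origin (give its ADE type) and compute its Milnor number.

The Hessian of f at 0 is [[0, 0], [0, 0]] with rank 0, so corank 2. A Groebner basis of the Jacobian ideal J(f) in C{u,v} is {u^4 + 4*u^3*v, v^2}; counting standard monomials gives mu = 8. Corank 2; j^3 = -v^3 is a perfect cube, so E-series; the 5-jet and mu = 8 give E_8.

Type E8, Milnor number mu = 8.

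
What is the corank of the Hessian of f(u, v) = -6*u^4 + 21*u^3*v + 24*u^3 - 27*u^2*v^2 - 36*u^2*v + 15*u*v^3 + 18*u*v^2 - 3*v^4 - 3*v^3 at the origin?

Hessian at 0 has rank 0.

2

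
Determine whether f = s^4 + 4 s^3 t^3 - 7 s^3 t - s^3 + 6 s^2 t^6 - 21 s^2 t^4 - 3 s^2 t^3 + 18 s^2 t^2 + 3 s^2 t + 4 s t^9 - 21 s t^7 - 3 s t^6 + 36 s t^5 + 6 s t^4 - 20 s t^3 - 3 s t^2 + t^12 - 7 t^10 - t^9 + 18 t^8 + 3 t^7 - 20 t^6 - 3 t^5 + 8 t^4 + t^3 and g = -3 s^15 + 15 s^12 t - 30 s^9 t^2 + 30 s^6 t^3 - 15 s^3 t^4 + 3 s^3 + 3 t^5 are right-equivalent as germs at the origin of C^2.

No.

The Hessian of f at 0 has rank 0. Corank 2; j^3 = -(s - t)^3 is a perfect cube, so E-series; the 4-jet and mu = 7 give E_7. The Hessian of g at 0 has rank 0. Corank 2; j^3 = 3*s^3 is a perfect cube, so E-series; the 5-jet and mu = 8 give E_8. f is E_7 but g is E_8, hence not right-equivalent.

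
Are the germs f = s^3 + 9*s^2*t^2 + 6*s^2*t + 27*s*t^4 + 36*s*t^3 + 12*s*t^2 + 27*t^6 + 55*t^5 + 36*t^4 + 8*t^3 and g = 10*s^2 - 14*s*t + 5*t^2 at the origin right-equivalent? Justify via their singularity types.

The Hessian of f at 0 is [[0, 0], [0, 0]] with rank 0, so corank 2. A Groebner basis of the Jacobian ideal J(f) in C{s,t} is {t^4, s^3 + 6*s^2*t - 2*s^2 - 8*s*t - 16*t^3 - 8*t^2, s^2/6 + s*t^2 + 2*s*t/3 + 2*t^3 + 2*t^2/3}; counting standard monomials gives mu = 8. Corank 2; j^3 = (s + 2*t)^3 is a perfect cube, so E-series; the 5-jet and mu = 8 give E_8. The Hessian of g at 0 is [[20, -14], [-14, 10]] with rank 2, so corank 0. A Groebner basis of the Jacobian ideal J(g) in C{s,t} is {s, t}; counting standard monomials gives mu = 1. Corank 0: nondegenerate Morse point, so A_1. f is E_8 but g is A_1, hence not right-equivalent.

No.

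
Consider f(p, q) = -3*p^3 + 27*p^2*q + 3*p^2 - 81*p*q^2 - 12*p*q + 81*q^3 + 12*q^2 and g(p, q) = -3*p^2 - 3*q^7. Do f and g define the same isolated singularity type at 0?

No.

The Hessian of f at 0 is [[6, -12], [-12, 24]] with rank 1, so corank 1. A Groebner basis of the Jacobian ideal J(f) in C{p,q} is {q^2, p - 2*q}; counting standard monomials gives mu = 2. Corank 1: A-series; mu = 2 gives A_2. The Hessian of g at 0 is [[-6, 0], [0, 0]] with rank 1, so corank 1. A Groebner basis of the Jacobian ideal J(g) in C{p,q} is {q^6, p}; counting standard monomials gives mu = 6. Corank 1: A-series; mu = 6 gives A_6. f is A_2 but g is A_6, hence not right-equivalent.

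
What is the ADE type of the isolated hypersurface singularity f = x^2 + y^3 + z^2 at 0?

The Hessian of f at 0 has rank 2. Corank 1: A-series; mu = 2 gives A_2.

A_2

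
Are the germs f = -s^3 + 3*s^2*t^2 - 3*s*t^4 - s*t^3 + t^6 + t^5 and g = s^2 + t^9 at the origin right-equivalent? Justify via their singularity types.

The Hessian of f at 0 has rank 0. Corank 2; j^3 = -s^3 is a perfect cube, so E-series; the 4-jet and mu = 7 give E_7. The Hessian of g at 0 has rank 1. Corank 1: A-series; mu = 8 gives A_8. f is E_7 but g is A_8, hence not right-equivalent.

No.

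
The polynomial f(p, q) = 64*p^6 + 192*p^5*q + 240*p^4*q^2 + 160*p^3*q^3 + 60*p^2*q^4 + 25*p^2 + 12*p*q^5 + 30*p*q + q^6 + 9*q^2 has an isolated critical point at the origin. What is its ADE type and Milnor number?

The Hessian of f at 0 has rank 1. Corank 1: A-series; mu = 5 gives A_5.

Type A5, Milnor number mu = 5.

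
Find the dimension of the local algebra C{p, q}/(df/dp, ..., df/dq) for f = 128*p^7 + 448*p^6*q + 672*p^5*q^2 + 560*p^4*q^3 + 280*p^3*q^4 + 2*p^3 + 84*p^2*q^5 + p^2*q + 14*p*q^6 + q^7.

8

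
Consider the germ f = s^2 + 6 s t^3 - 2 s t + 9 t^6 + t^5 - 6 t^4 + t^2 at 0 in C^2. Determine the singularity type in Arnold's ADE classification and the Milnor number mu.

Type A_{4}, Milnor number mu = 4.

The Hessian of f at 0 has rank 1. Corank 1: A-series; mu = 4 gives A_4.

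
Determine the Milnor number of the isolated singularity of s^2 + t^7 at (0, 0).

The Hessian of f at 0 has rank 1. Corank 1: A-series; mu = 6 gives A_6.

6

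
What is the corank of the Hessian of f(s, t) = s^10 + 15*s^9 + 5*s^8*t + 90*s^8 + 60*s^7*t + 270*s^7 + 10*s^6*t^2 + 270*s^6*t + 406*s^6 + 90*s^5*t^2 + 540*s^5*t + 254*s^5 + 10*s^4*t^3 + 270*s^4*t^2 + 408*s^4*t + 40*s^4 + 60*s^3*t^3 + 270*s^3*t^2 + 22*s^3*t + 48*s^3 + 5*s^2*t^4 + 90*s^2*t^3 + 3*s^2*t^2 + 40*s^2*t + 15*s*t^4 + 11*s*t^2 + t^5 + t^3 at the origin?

Hessian at 0 has rank 0.

2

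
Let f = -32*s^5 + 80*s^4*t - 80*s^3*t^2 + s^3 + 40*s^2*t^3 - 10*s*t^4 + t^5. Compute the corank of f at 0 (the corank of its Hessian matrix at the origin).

Hessian at 0 has rank 0.

2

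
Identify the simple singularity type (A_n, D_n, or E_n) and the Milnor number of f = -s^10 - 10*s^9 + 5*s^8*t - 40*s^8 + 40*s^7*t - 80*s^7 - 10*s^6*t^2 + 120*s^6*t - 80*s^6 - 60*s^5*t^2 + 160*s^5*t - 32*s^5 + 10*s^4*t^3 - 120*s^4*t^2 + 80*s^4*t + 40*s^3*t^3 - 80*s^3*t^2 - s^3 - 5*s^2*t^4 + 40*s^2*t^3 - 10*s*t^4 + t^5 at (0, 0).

The Hessian of f at 0 is [[0, 0], [0, 0]] with rank 0, so corank 2. A Groebner basis of the Jacobian ideal J(f) in C{s,t} is {t^5, s*t^3 - t^4/8, s^2}; counting standard monomials gives mu = 8. Corank 2; j^3 = -s^3 is a perfect cube, so E-series; the 5-jet and mu = 8 give E_8.

Type E_{8}, Milnor number mu = 8.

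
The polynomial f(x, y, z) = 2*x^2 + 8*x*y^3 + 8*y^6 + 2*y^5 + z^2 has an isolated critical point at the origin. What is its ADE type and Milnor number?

The Hessian of f at 0 has rank 2. Corank 1: A-series; mu = 4 gives A_4.

Type A4, Milnor number mu = 4.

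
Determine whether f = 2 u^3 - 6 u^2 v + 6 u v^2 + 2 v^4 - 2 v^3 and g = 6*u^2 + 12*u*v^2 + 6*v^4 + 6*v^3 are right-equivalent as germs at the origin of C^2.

The Hessian of f at 0 is [[0, 0], [0, 0]] with rank 0, so corank 2. A Groebner basis of the Jacobian ideal J(f) in C{u,v} is {v^3, u^2 - 2*u*v + v^2}; counting standard monomials gives mu = 6. Corank 2; j^3 = 2*(u - v)^3 is a perfect cube, so E-series; the 4-jet and mu = 6 give E_6. The Hessian of g at 0 is [[12, 0], [0, 0]] with rank 1, so corank 1. A Groebner basis of the Jacobian ideal J(g) in C{u,v} is {v^2, u}; counting standard monomials gives mu = 2. Corank 1: A-series; mu = 2 gives A_2. f is E_6 but g is A_2, hence not right-equivalent.

No.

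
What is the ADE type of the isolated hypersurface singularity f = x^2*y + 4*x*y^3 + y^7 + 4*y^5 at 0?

D_{8}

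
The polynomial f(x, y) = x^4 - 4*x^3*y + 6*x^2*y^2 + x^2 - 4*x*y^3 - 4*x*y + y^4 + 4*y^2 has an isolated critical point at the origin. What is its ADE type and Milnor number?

Type A3, Milnor number mu = 3.

The Hessian of f at 0 is [[2, -4], [-4, 8]] with rank 1, so corank 1. A Groebner basis of the Jacobian ideal J(f) in C{x,y} is {y^3, x - 2*y}; counting standard monomials gives mu = 3. Corank 1: A-series; mu = 3 gives A_3.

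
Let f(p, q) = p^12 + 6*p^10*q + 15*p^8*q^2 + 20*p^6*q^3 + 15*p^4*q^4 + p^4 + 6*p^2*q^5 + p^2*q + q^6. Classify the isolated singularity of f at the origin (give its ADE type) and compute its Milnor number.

Type D7, Milnor number mu = 7.

The Hessian of f at 0 has rank 0. Corank 2; j^3 = p^2*q has shape L^2 M (L != M), so D-series; mu = 7 gives D_7.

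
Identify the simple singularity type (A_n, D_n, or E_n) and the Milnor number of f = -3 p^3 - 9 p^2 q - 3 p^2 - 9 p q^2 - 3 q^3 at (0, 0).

Type A_{2}, Milnor number mu = 2.

The Hessian of f at 0 is [[-6, 0], [0, 0]] with rank 1, so corank 1. A Groebner basis of the Jacobian ideal J(f) in C{p,q} is {q^2, p}; counting standard monomials gives mu = 2. Corank 1: A-series; mu = 2 gives A_2.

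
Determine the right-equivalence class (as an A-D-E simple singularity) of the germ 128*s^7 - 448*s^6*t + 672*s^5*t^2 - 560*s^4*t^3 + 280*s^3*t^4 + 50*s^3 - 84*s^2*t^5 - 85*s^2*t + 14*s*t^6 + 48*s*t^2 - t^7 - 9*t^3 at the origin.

The Hessian of f at 0 has rank 0. Corank 2; j^3 = (2*s - t)*(5*s - 3*t)^2 has shape L^2 M (L != M), so D-series; mu = 8 gives D_8.

D_{8}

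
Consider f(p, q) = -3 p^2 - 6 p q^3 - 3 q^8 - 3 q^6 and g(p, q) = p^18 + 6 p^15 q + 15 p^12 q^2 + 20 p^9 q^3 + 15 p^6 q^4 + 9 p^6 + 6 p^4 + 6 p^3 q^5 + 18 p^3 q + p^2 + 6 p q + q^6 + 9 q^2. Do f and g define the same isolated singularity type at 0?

No.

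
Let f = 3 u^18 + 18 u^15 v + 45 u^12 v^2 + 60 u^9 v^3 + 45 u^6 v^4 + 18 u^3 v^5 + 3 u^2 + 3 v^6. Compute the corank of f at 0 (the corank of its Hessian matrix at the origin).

1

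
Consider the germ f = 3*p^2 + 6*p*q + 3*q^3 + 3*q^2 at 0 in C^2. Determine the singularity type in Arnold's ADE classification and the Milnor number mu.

Type A_{2}, Milnor number mu = 2.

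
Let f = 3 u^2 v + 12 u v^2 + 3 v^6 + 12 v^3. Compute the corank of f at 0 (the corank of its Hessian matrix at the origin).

Hessian at 0 has rank 0.

2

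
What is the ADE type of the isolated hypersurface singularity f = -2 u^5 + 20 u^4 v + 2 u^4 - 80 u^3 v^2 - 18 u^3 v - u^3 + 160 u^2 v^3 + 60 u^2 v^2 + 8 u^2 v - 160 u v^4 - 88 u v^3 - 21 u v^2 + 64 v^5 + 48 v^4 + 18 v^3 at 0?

D_6

The Hessian of f at 0 has rank 0. Corank 2; j^3 = -(u - 3*v)^2*(u - 2*v) has shape L^2 M (L != M), so D-series; mu = 6 gives D_6.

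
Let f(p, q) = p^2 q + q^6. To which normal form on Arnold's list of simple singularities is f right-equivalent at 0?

The Hessian of f at 0 is [[0, 0], [0, 0]] with rank 0, so corank 2. A Groebner basis of the Jacobian ideal J(f) in C{p,q} is {p^2/6 + q^5, p^3, p*q}; counting standard monomials gives mu = 7. Corank 2; j^3 = p^2*q has shape L^2 M (L != M), so D-series; mu = 7 gives D_7.

D_{7}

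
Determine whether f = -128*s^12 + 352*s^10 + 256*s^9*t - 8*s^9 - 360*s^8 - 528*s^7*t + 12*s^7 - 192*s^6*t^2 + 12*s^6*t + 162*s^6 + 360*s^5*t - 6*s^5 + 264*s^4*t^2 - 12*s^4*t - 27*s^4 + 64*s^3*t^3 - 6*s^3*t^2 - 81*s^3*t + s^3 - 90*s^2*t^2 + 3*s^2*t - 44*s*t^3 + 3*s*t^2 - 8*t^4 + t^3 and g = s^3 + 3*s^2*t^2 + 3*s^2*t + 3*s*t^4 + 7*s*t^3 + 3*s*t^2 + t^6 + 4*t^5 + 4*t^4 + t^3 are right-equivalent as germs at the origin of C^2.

The Hessian of f at 0 has rank 0. Corank 2; j^3 = (s + t)^3 is a perfect cube, so E-series; the 4-jet and mu = 7 give E_7. The Hessian of g at 0 has rank 0. Corank 2; j^3 = (s + t)^3 is a perfect cube, so E-series; the 4-jet and mu = 7 give E_7. Both have type E_7, hence right-equivalent.

Yes.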